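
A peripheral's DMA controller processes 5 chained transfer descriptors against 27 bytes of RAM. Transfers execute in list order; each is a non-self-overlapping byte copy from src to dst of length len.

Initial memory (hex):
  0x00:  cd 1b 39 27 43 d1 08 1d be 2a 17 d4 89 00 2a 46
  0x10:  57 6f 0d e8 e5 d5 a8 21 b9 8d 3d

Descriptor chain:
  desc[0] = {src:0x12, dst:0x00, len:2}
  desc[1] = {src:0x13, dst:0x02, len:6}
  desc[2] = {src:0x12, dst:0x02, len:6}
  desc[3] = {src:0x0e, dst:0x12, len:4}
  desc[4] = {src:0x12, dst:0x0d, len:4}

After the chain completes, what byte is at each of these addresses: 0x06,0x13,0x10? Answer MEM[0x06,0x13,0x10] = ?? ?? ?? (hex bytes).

#0 dst[0x00+2] := {0x0d,0xe8}
#1 dst[0x02+6] := {0xe8,0xe5,0xd5,0xa8,0x21,0xb9}
#2 dst[0x02+6] := {0x0d,0xe8,0xe5,0xd5,0xa8,0x21}
#3 dst[0x12+4] := {0x2a,0x46,0x57,0x6f}
#4 dst[0x0d+4] := {0x2a,0x46,0x57,0x6f}
query mem[0x06]=0xa8, mem[0x13]=0x46, mem[0x10]=0x6f

MEM[0x06,0x13,0x10] = a8 46 6f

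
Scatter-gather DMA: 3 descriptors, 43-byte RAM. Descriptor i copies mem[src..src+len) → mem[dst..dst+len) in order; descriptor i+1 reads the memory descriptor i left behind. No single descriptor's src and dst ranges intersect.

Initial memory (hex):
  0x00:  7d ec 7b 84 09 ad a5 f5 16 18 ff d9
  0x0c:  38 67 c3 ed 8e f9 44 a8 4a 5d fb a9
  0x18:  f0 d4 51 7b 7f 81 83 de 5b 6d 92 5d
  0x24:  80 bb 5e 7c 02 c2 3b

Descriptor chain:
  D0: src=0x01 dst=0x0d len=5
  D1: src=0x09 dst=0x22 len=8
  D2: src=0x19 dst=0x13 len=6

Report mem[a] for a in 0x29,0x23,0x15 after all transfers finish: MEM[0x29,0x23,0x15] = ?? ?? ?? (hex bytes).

MEM[0x29,0x23,0x15] = 09 ff 7b

  after D0: wrote 5B at 0x0d = ec7b8409ad
  after D1: wrote 8B at 0x22 = 18ffd938ec7b8409
  after D2: wrote 6B at 0x13 = d4517b7f8183
query mem[0x29]=0x09, mem[0x23]=0xff, mem[0x15]=0x7b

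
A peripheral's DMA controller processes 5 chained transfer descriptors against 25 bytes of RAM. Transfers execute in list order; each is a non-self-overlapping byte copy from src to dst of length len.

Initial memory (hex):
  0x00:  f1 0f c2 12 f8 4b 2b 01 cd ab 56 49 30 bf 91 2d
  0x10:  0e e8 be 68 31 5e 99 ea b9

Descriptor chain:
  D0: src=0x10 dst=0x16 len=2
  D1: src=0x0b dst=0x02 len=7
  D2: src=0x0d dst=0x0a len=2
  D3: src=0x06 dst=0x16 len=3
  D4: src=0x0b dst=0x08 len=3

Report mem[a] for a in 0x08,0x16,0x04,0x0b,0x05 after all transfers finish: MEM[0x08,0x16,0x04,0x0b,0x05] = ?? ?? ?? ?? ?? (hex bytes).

MEM[0x08,0x16,0x04,0x0b,0x05] = 91 2d bf 91 91

D0: mem[0x16..0x17] <- [0e e8]
D1: mem[0x02..0x08] <- [49 30 bf 91 2d 0e e8]
D2: mem[0x0a..0x0b] <- [bf 91]
D3: mem[0x16..0x18] <- [2d 0e e8]
D4: mem[0x08..0x0a] <- [91 30 bf]
query mem[0x08]=0x91, mem[0x16]=0x2d, mem[0x04]=0xbf, mem[0x0b]=0x91, mem[0x05]=0x91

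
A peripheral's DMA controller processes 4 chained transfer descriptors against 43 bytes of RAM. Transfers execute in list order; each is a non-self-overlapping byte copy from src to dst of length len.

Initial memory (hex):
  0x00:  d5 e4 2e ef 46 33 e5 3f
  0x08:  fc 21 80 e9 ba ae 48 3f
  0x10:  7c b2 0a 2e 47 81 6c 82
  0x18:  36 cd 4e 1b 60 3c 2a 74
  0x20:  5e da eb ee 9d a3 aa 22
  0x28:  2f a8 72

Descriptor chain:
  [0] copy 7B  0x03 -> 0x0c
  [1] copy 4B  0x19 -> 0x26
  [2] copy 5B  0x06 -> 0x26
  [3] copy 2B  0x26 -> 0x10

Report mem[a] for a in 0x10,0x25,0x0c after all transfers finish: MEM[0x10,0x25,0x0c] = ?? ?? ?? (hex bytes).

MEM[0x10,0x25,0x0c] = e5 a3 ef

[0] 0x03->0x0c len=7 : ef 46 33 e5 3f fc 21
[1] 0x19->0x26 len=4 : cd 4e 1b 60
[2] 0x06->0x26 len=5 : e5 3f fc 21 80
[3] 0x26->0x10 len=2 : e5 3f
query mem[0x10]=0xe5, mem[0x25]=0xa3, mem[0x0c]=0xef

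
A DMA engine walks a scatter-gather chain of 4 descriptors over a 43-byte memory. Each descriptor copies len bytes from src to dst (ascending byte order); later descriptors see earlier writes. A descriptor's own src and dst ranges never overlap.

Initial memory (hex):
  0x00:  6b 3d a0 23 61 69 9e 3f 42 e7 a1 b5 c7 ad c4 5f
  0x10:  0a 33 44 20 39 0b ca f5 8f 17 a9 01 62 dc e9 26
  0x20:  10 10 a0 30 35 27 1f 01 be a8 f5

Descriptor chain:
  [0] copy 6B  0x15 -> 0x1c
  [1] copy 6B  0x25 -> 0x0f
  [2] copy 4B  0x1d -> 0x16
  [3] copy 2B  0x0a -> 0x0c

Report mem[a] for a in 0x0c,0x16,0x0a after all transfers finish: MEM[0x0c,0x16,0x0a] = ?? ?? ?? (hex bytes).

#0 dst[0x1c+6] := {0x0b,0xca,0xf5,0x8f,0x17,0xa9}
#1 dst[0x0f+6] := {0x27,0x1f,0x01,0xbe,0xa8,0xf5}
#2 dst[0x16+4] := {0xca,0xf5,0x8f,0x17}
#3 dst[0x0c+2] := {0xa1,0xb5}
query mem[0x0c]=0xa1, mem[0x16]=0xca, mem[0x0a]=0xa1

MEM[0x0c,0x16,0x0a] = a1 ca a1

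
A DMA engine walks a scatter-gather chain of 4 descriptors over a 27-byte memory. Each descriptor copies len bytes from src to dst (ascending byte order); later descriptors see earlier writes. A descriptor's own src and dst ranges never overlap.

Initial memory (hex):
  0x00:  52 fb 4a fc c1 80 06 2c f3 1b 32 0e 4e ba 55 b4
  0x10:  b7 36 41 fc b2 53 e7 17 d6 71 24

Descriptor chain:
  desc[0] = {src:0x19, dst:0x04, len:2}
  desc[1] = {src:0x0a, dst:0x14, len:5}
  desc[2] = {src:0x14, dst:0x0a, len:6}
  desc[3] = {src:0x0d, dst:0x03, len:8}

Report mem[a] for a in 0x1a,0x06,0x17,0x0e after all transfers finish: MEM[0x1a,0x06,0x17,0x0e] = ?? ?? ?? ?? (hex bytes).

D0: mem[0x04..0x05] <- [71 24]
D1: mem[0x14..0x18] <- [32 0e 4e ba 55]
D2: mem[0x0a..0x0f] <- [32 0e 4e ba 55 71]
D3: mem[0x03..0x0a] <- [ba 55 71 b7 36 41 fc 32]
query mem[0x1a]=0x24, mem[0x06]=0xb7, mem[0x17]=0xba, mem[0x0e]=0x55

MEM[0x1a,0x06,0x17,0x0e] = 24 b7 ba 55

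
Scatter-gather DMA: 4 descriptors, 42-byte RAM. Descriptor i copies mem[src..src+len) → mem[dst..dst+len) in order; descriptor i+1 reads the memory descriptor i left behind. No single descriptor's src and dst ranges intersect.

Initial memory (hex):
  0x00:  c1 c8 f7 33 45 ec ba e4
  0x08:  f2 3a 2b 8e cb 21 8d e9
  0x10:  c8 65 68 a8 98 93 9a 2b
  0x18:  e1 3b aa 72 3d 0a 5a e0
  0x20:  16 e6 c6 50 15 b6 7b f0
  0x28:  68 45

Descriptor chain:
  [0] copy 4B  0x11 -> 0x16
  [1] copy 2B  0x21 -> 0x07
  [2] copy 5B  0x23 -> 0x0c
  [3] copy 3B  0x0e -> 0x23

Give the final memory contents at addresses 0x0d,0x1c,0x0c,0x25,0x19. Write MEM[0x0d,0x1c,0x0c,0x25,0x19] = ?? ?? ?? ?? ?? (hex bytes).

MEM[0x0d,0x1c,0x0c,0x25,0x19] = 15 3d 50 f0 98

#0 dst[0x16+4] := {0x65,0x68,0xa8,0x98}
#1 dst[0x07+2] := {0xe6,0xc6}
#2 dst[0x0c+5] := {0x50,0x15,0xb6,0x7b,0xf0}
#3 dst[0x23+3] := {0xb6,0x7b,0xf0}
query mem[0x0d]=0x15, mem[0x1c]=0x3d, mem[0x0c]=0x50, mem[0x25]=0xf0, mem[0x19]=0x98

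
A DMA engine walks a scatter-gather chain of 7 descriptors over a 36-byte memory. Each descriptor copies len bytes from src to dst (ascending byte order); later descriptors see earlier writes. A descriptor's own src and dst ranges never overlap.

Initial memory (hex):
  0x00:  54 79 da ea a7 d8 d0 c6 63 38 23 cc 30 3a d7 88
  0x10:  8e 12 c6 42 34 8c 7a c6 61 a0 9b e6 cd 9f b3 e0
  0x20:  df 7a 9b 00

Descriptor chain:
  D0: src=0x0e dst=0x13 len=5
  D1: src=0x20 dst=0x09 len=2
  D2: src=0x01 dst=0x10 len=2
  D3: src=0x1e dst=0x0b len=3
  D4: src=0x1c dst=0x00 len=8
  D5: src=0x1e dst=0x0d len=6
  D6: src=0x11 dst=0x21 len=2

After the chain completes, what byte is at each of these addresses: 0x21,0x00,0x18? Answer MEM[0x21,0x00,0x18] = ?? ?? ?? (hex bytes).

MEM[0x21,0x00,0x18] = 9b cd 61

[0] 0x0e->0x13 len=5 : d7 88 8e 12 c6
[1] 0x20->0x09 len=2 : df 7a
[2] 0x01->0x10 len=2 : 79 da
[3] 0x1e->0x0b len=3 : b3 e0 df
[4] 0x1c->0x00 len=8 : cd 9f b3 e0 df 7a 9b 00
[5] 0x1e->0x0d len=6 : b3 e0 df 7a 9b 00
[6] 0x11->0x21 len=2 : 9b 00
query mem[0x21]=0x9b, mem[0x00]=0xcd, mem[0x18]=0x61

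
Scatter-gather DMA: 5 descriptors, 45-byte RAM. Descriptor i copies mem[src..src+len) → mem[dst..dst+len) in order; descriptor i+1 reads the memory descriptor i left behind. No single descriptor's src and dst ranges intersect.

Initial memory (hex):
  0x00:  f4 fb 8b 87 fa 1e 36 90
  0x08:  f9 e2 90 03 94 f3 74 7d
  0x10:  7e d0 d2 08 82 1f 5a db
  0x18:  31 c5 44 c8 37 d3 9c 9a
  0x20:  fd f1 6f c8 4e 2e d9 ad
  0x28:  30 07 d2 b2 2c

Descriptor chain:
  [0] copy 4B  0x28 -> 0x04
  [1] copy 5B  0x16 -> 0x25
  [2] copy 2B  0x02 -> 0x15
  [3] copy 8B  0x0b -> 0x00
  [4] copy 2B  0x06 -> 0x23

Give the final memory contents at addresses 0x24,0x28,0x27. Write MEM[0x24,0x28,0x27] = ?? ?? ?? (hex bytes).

#0 dst[0x04+4] := {0x30,0x07,0xd2,0xb2}
#1 dst[0x25+5] := {0x5a,0xdb,0x31,0xc5,0x44}
#2 dst[0x15+2] := {0x8b,0x87}
#3 dst[0x00+8] := {0x03,0x94,0xf3,0x74,0x7d,0x7e,0xd0,0xd2}
#4 dst[0x23+2] := {0xd0,0xd2}
query mem[0x24]=0xd2, mem[0x28]=0xc5, mem[0x27]=0x31

MEM[0x24,0x28,0x27] = d2 c5 31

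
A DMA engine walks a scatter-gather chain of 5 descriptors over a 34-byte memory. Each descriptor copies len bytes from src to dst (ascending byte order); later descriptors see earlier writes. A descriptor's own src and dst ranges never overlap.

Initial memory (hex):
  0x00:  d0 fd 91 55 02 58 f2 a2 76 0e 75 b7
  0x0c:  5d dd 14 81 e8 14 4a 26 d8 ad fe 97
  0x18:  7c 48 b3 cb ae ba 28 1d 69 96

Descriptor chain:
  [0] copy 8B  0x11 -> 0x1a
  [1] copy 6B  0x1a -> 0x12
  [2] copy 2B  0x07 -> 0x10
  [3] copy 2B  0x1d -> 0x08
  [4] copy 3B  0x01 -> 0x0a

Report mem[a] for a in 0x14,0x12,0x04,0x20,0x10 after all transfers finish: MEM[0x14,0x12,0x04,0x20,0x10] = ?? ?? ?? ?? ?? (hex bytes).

MEM[0x14,0x12,0x04,0x20,0x10] = 26 14 02 97 a2

#0 dst[0x1a+8] := {0x14,0x4a,0x26,0xd8,0xad,0xfe,0x97,0x7c}
#1 dst[0x12+6] := {0x14,0x4a,0x26,0xd8,0xad,0xfe}
#2 dst[0x10+2] := {0xa2,0x76}
#3 dst[0x08+2] := {0xd8,0xad}
#4 dst[0x0a+3] := {0xfd,0x91,0x55}
query mem[0x14]=0x26, mem[0x12]=0x14, mem[0x04]=0x02, mem[0x20]=0x97, mem[0x10]=0xa2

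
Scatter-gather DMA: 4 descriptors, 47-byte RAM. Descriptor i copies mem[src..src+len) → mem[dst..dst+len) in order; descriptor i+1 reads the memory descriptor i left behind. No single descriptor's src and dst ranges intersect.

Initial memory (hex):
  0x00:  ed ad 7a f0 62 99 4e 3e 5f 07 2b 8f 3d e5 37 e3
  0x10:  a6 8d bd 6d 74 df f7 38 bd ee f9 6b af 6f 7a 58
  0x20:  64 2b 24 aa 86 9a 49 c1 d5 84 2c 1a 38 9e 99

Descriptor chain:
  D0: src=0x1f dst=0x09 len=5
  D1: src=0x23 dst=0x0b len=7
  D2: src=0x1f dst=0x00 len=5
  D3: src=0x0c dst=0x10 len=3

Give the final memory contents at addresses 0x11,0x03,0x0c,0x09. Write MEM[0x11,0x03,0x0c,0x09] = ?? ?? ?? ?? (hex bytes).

  after D0: wrote 5B at 0x09 = 58642b24aa
  after D1: wrote 7B at 0x0b = aa869a49c1d584
  after D2: wrote 5B at 0x00 = 58642b24aa
  after D3: wrote 3B at 0x10 = 869a49
query mem[0x11]=0x9a, mem[0x03]=0x24, mem[0x0c]=0x86, mem[0x09]=0x58

MEM[0x11,0x03,0x0c,0x09] = 9a 24 86 58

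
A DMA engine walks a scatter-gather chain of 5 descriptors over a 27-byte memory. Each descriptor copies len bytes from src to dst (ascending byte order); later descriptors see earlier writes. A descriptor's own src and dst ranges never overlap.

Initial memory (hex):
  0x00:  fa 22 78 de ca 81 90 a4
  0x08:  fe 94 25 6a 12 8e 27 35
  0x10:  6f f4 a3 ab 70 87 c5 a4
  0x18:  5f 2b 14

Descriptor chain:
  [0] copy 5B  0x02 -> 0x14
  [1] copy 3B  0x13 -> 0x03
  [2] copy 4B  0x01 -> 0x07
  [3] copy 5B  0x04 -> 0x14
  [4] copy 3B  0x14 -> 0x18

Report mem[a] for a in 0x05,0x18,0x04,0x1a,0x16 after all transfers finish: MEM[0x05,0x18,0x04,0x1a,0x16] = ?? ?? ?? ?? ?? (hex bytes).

MEM[0x05,0x18,0x04,0x1a,0x16] = de 78 78 90 90

D0: mem[0x14..0x18] <- [78 de ca 81 90]
D1: mem[0x03..0x05] <- [ab 78 de]
D2: mem[0x07..0x0a] <- [22 78 ab 78]
D3: mem[0x14..0x18] <- [78 de 90 22 78]
D4: mem[0x18..0x1a] <- [78 de 90]
query mem[0x05]=0xde, mem[0x18]=0x78, mem[0x04]=0x78, mem[0x1a]=0x90, mem[0x16]=0x90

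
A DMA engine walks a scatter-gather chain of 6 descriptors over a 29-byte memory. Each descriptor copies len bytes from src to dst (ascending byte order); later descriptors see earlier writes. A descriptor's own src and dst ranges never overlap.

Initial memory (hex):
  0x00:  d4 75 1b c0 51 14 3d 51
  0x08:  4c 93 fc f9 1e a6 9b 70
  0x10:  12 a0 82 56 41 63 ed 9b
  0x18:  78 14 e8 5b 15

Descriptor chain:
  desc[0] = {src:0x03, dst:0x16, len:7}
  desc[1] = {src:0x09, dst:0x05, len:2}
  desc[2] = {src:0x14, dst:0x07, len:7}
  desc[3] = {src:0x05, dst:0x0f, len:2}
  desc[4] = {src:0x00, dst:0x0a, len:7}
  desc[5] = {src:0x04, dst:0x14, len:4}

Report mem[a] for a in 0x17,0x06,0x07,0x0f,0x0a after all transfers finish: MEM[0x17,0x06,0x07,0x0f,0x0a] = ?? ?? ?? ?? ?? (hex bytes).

D0: mem[0x16..0x1c] <- [c0 51 14 3d 51 4c 93]
D1: mem[0x05..0x06] <- [93 fc]
D2: mem[0x07..0x0d] <- [41 63 c0 51 14 3d 51]
D3: mem[0x0f..0x10] <- [93 fc]
D4: mem[0x0a..0x10] <- [d4 75 1b c0 51 93 fc]
D5: mem[0x14..0x17] <- [51 93 fc 41]
query mem[0x17]=0x41, mem[0x06]=0xfc, mem[0x07]=0x41, mem[0x0f]=0x93, mem[0x0a]=0xd4

MEM[0x17,0x06,0x07,0x0f,0x0a] = 41 fc 41 93 d4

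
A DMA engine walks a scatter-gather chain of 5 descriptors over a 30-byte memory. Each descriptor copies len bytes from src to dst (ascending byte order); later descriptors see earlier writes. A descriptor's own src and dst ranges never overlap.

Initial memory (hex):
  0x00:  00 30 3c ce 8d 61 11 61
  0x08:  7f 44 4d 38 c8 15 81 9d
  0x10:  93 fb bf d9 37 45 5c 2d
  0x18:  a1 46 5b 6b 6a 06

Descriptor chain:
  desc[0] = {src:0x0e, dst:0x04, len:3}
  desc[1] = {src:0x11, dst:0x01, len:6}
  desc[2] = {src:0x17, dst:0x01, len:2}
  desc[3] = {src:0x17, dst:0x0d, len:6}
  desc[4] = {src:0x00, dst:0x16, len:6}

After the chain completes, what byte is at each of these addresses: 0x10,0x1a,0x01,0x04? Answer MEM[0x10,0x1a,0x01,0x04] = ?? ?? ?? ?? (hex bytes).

MEM[0x10,0x1a,0x01,0x04] = 5b 37 2d 37

  after D0: wrote 3B at 0x04 = 819d93
  after D1: wrote 6B at 0x01 = fbbfd937455c
  after D2: wrote 2B at 0x01 = 2da1
  after D3: wrote 6B at 0x0d = 2da1465b6b6a
  after D4: wrote 6B at 0x16 = 002da1d93745
query mem[0x10]=0x5b, mem[0x1a]=0x37, mem[0x01]=0x2d, mem[0x04]=0x37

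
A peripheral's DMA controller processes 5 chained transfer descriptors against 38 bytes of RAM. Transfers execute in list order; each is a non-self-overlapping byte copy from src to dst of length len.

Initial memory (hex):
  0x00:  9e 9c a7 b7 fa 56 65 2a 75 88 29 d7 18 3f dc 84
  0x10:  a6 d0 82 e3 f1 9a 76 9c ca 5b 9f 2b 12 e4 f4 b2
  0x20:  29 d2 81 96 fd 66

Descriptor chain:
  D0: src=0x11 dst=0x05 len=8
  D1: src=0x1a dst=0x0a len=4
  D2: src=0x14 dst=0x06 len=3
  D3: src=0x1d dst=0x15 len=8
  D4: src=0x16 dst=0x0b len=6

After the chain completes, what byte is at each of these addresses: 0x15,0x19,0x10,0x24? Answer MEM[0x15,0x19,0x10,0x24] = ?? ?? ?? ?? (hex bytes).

D0: mem[0x05..0x0c] <- [d0 82 e3 f1 9a 76 9c ca]
D1: mem[0x0a..0x0d] <- [9f 2b 12 e4]
D2: mem[0x06..0x08] <- [f1 9a 76]
D3: mem[0x15..0x1c] <- [e4 f4 b2 29 d2 81 96 fd]
D4: mem[0x0b..0x10] <- [f4 b2 29 d2 81 96]
query mem[0x15]=0xe4, mem[0x19]=0xd2, mem[0x10]=0x96, mem[0x24]=0xfd

MEM[0x15,0x19,0x10,0x24] = e4 d2 96 fd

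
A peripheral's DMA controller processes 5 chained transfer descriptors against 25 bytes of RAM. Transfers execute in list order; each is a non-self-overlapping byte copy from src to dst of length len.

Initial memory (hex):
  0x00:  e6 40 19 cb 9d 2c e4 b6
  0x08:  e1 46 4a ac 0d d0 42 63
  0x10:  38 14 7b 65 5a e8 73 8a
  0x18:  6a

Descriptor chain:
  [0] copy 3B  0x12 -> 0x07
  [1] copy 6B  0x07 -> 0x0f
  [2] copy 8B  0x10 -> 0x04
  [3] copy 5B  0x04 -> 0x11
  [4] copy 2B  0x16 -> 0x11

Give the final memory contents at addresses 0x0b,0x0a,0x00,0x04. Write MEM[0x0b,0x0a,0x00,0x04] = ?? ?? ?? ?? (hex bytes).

MEM[0x0b,0x0a,0x00,0x04] = 8a 73 e6 65

#0 dst[0x07+3] := {0x7b,0x65,0x5a}
#1 dst[0x0f+6] := {0x7b,0x65,0x5a,0x4a,0xac,0x0d}
#2 dst[0x04+8] := {0x65,0x5a,0x4a,0xac,0x0d,0xe8,0x73,0x8a}
#3 dst[0x11+5] := {0x65,0x5a,0x4a,0xac,0x0d}
#4 dst[0x11+2] := {0x73,0x8a}
query mem[0x0b]=0x8a, mem[0x0a]=0x73, mem[0x00]=0xe6, mem[0x04]=0x65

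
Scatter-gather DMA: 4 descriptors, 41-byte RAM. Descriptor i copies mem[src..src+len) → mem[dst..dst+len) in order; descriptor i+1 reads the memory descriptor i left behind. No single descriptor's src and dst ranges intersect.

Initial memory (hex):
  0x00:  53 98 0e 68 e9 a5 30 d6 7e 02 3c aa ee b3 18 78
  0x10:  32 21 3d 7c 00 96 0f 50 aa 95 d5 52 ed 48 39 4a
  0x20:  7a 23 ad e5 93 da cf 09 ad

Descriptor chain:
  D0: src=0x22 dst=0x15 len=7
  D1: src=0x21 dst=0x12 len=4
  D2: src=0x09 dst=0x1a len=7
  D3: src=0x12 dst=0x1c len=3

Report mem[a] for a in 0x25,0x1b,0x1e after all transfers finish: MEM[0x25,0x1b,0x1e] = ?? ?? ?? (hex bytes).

MEM[0x25,0x1b,0x1e] = da 3c e5

[0] 0x22->0x15 len=7 : ad e5 93 da cf 09 ad
[1] 0x21->0x12 len=4 : 23 ad e5 93
[2] 0x09->0x1a len=7 : 02 3c aa ee b3 18 78
[3] 0x12->0x1c len=3 : 23 ad e5
query mem[0x25]=0xda, mem[0x1b]=0x3c, mem[0x1e]=0xe5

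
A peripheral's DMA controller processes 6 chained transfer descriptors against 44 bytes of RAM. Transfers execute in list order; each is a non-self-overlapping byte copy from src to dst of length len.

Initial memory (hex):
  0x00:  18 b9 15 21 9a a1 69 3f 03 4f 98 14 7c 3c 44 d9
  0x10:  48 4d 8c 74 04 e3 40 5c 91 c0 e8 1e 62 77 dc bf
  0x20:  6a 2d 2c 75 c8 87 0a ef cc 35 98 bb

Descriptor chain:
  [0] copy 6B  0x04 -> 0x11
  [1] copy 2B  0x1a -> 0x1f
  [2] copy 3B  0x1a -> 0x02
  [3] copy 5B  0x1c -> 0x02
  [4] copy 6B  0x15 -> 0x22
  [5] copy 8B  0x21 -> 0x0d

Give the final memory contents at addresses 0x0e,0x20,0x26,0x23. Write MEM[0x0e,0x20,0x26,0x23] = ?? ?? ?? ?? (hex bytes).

#0 dst[0x11+6] := {0x9a,0xa1,0x69,0x3f,0x03,0x4f}
#1 dst[0x1f+2] := {0xe8,0x1e}
#2 dst[0x02+3] := {0xe8,0x1e,0x62}
#3 dst[0x02+5] := {0x62,0x77,0xdc,0xe8,0x1e}
#4 dst[0x22+6] := {0x03,0x4f,0x5c,0x91,0xc0,0xe8}
#5 dst[0x0d+8] := {0x2d,0x03,0x4f,0x5c,0x91,0xc0,0xe8,0xcc}
query mem[0x0e]=0x03, mem[0x20]=0x1e, mem[0x26]=0xc0, mem[0x23]=0x4f

MEM[0x0e,0x20,0x26,0x23] = 03 1e c0 4f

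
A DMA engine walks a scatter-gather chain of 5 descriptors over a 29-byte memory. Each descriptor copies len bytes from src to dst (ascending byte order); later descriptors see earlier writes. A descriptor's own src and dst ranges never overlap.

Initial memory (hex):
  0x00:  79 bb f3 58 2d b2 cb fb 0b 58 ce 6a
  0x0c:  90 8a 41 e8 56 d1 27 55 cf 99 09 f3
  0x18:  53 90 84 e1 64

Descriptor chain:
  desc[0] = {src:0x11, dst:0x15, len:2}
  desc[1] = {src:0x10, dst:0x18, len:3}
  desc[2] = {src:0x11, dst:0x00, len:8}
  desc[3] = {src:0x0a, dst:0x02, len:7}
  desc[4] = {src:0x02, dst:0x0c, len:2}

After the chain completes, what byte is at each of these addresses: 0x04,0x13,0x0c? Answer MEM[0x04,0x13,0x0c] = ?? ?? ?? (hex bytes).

[0] 0x11->0x15 len=2 : d1 27
[1] 0x10->0x18 len=3 : 56 d1 27
[2] 0x11->0x00 len=8 : d1 27 55 cf d1 27 f3 56
[3] 0x0a->0x02 len=7 : ce 6a 90 8a 41 e8 56
[4] 0x02->0x0c len=2 : ce 6a
query mem[0x04]=0x90, mem[0x13]=0x55, mem[0x0c]=0xce

MEM[0x04,0x13,0x0c] = 90 55 ce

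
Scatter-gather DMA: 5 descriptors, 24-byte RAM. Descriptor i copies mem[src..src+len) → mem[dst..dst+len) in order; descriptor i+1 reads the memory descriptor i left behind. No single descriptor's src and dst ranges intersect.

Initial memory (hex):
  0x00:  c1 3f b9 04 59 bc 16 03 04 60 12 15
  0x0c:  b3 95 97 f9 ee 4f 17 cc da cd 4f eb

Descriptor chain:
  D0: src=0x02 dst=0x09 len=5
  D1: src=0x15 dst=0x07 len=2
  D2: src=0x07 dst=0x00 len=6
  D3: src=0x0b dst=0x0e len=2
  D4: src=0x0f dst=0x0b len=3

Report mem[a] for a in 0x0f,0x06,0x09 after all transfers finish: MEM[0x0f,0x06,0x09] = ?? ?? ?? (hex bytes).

#0 dst[0x09+5] := {0xb9,0x04,0x59,0xbc,0x16}
#1 dst[0x07+2] := {0xcd,0x4f}
#2 dst[0x00+6] := {0xcd,0x4f,0xb9,0x04,0x59,0xbc}
#3 dst[0x0e+2] := {0x59,0xbc}
#4 dst[0x0b+3] := {0xbc,0xee,0x4f}
query mem[0x0f]=0xbc, mem[0x06]=0x16, mem[0x09]=0xb9

MEM[0x0f,0x06,0x09] = bc 16 b9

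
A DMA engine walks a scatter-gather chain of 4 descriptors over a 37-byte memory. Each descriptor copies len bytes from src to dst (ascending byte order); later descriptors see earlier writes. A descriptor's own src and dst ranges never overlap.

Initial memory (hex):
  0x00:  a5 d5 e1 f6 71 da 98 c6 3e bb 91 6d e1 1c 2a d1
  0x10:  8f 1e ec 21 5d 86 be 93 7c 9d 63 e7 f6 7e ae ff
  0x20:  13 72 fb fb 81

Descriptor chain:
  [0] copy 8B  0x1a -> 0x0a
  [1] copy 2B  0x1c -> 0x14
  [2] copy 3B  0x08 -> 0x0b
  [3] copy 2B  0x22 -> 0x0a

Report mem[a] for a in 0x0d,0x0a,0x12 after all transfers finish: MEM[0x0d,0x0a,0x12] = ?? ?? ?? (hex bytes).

#0 dst[0x0a+8] := {0x63,0xe7,0xf6,0x7e,0xae,0xff,0x13,0x72}
#1 dst[0x14+2] := {0xf6,0x7e}
#2 dst[0x0b+3] := {0x3e,0xbb,0x63}
#3 dst[0x0a+2] := {0xfb,0xfb}
query mem[0x0d]=0x63, mem[0x0a]=0xfb, mem[0x12]=0xec

MEM[0x0d,0x0a,0x12] = 63 fb ec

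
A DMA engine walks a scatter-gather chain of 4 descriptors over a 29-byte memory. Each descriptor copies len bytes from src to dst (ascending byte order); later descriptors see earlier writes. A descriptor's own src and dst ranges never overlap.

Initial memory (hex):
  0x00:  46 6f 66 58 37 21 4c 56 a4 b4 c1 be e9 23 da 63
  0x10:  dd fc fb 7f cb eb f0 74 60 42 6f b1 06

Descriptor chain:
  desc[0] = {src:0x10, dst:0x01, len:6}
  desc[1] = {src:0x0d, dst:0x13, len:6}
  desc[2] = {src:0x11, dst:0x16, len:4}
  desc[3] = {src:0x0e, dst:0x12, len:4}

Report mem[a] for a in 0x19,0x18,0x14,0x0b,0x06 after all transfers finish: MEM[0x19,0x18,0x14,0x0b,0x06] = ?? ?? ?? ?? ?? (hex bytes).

D0: mem[0x01..0x06] <- [dd fc fb 7f cb eb]
D1: mem[0x13..0x18] <- [23 da 63 dd fc fb]
D2: mem[0x16..0x19] <- [fc fb 23 da]
D3: mem[0x12..0x15] <- [da 63 dd fc]
query mem[0x19]=0xda, mem[0x18]=0x23, mem[0x14]=0xdd, mem[0x0b]=0xbe, mem[0x06]=0xeb

MEM[0x19,0x18,0x14,0x0b,0x06] = da 23 dd be eb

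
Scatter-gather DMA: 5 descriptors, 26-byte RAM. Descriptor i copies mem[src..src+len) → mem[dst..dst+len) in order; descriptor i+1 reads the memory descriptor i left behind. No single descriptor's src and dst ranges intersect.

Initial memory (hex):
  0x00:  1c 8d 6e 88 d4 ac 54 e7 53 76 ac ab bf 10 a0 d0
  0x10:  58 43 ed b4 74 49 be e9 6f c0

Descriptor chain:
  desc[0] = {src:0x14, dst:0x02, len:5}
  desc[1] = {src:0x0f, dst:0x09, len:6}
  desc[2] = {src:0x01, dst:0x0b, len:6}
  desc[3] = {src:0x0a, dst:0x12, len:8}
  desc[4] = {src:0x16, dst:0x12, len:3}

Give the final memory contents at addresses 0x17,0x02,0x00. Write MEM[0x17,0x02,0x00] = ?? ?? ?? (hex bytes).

[0] 0x14->0x02 len=5 : 74 49 be e9 6f
[1] 0x0f->0x09 len=6 : d0 58 43 ed b4 74
[2] 0x01->0x0b len=6 : 8d 74 49 be e9 6f
[3] 0x0a->0x12 len=8 : 58 8d 74 49 be e9 6f 43
[4] 0x16->0x12 len=3 : be e9 6f
query mem[0x17]=0xe9, mem[0x02]=0x74, mem[0x00]=0x1c

MEM[0x17,0x02,0x00] = e9 74 1c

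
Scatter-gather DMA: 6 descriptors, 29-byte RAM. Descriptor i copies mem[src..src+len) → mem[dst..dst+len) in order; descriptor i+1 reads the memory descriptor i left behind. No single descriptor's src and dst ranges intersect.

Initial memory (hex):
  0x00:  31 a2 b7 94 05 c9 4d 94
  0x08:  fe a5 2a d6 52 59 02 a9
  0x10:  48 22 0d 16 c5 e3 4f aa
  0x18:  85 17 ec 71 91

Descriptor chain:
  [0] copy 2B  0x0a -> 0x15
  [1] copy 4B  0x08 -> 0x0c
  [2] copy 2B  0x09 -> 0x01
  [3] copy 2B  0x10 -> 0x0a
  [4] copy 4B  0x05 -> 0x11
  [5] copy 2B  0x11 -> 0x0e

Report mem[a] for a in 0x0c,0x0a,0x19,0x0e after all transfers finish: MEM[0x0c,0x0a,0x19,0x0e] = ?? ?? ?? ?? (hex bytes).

#0 dst[0x15+2] := {0x2a,0xd6}
#1 dst[0x0c+4] := {0xfe,0xa5,0x2a,0xd6}
#2 dst[0x01+2] := {0xa5,0x2a}
#3 dst[0x0a+2] := {0x48,0x22}
#4 dst[0x11+4] := {0xc9,0x4d,0x94,0xfe}
#5 dst[0x0e+2] := {0xc9,0x4d}
query mem[0x0c]=0xfe, mem[0x0a]=0x48, mem[0x19]=0x17, mem[0x0e]=0xc9

MEM[0x0c,0x0a,0x19,0x0e] = fe 48 17 c9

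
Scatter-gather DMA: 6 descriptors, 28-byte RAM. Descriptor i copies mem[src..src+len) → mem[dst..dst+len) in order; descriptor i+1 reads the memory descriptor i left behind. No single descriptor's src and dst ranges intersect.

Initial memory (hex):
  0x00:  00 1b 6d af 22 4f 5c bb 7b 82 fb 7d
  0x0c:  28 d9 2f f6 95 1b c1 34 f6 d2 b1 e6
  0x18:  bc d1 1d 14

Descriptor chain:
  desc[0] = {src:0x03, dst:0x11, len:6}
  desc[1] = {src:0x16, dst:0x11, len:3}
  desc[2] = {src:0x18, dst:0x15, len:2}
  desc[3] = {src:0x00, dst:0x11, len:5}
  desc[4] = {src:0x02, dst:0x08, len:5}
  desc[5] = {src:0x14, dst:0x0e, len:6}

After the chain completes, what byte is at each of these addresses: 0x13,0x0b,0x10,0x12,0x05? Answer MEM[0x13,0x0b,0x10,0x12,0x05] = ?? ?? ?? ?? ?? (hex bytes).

#0 dst[0x11+6] := {0xaf,0x22,0x4f,0x5c,0xbb,0x7b}
#1 dst[0x11+3] := {0x7b,0xe6,0xbc}
#2 dst[0x15+2] := {0xbc,0xd1}
#3 dst[0x11+5] := {0x00,0x1b,0x6d,0xaf,0x22}
#4 dst[0x08+5] := {0x6d,0xaf,0x22,0x4f,0x5c}
#5 dst[0x0e+6] := {0xaf,0x22,0xd1,0xe6,0xbc,0xd1}
query mem[0x13]=0xd1, mem[0x0b]=0x4f, mem[0x10]=0xd1, mem[0x12]=0xbc, mem[0x05]=0x4f

MEM[0x13,0x0b,0x10,0x12,0x05] = d1 4f d1 bc 4f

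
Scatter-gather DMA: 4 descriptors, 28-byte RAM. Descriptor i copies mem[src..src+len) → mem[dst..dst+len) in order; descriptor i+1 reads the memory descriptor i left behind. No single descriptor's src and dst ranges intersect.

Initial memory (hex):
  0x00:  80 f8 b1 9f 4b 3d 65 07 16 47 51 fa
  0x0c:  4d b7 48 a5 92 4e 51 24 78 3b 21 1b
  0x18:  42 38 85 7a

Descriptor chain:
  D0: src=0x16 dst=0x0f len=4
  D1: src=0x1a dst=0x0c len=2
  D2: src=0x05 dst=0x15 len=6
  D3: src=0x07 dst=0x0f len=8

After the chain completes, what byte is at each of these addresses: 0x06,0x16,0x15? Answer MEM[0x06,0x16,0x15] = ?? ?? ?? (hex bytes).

MEM[0x06,0x16,0x15] = 65 48 7a

D0: mem[0x0f..0x12] <- [21 1b 42 38]
D1: mem[0x0c..0x0d] <- [85 7a]
D2: mem[0x15..0x1a] <- [3d 65 07 16 47 51]
D3: mem[0x0f..0x16] <- [07 16 47 51 fa 85 7a 48]
query mem[0x06]=0x65, mem[0x16]=0x48, mem[0x15]=0x7a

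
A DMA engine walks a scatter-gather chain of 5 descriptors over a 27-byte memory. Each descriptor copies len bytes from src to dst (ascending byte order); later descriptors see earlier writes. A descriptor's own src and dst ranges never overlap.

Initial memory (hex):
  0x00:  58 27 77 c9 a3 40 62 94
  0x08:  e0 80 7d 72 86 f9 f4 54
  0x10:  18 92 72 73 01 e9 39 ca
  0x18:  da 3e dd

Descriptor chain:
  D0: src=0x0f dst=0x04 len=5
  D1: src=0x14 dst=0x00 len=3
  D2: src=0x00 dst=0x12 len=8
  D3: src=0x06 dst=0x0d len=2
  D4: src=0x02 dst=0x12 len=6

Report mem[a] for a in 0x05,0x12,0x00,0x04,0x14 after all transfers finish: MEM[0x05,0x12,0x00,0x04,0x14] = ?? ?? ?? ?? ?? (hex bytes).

#0 dst[0x04+5] := {0x54,0x18,0x92,0x72,0x73}
#1 dst[0x00+3] := {0x01,0xe9,0x39}
#2 dst[0x12+8] := {0x01,0xe9,0x39,0xc9,0x54,0x18,0x92,0x72}
#3 dst[0x0d+2] := {0x92,0x72}
#4 dst[0x12+6] := {0x39,0xc9,0x54,0x18,0x92,0x72}
query mem[0x05]=0x18, mem[0x12]=0x39, mem[0x00]=0x01, mem[0x04]=0x54, mem[0x14]=0x54

MEM[0x05,0x12,0x00,0x04,0x14] = 18 39 01 54 54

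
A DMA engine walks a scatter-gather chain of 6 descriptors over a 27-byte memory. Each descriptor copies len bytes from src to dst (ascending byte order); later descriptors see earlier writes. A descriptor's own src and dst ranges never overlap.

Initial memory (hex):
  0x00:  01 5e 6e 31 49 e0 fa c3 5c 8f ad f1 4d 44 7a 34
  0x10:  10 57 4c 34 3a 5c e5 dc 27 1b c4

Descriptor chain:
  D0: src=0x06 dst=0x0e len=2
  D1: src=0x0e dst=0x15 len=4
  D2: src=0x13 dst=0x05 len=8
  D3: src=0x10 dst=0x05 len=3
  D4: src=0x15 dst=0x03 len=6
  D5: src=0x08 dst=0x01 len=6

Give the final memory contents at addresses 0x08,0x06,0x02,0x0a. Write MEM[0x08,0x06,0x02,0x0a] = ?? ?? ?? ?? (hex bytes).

MEM[0x08,0x06,0x02,0x0a] = c4 44 10 57

  after D0: wrote 2B at 0x0e = fac3
  after D1: wrote 4B at 0x15 = fac31057
  after D2: wrote 8B at 0x05 = 343afac310571bc4
  after D3: wrote 3B at 0x05 = 10574c
  after D4: wrote 6B at 0x03 = fac310571bc4
  after D5: wrote 6B at 0x01 = c410571bc444
query mem[0x08]=0xc4, mem[0x06]=0x44, mem[0x02]=0x10, mem[0x0a]=0x57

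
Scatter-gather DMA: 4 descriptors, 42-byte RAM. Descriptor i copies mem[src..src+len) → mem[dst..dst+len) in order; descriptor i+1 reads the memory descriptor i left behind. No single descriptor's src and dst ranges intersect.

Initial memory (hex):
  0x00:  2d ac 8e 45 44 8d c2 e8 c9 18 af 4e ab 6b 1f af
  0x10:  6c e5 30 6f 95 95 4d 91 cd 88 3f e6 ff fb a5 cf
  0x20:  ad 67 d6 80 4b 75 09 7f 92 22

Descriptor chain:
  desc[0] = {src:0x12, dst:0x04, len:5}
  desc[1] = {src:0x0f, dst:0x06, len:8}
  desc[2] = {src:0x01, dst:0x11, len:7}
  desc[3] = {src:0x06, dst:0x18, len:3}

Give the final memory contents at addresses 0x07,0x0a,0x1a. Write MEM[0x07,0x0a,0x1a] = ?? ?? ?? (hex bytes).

#0 dst[0x04+5] := {0x30,0x6f,0x95,0x95,0x4d}
#1 dst[0x06+8] := {0xaf,0x6c,0xe5,0x30,0x6f,0x95,0x95,0x4d}
#2 dst[0x11+7] := {0xac,0x8e,0x45,0x30,0x6f,0xaf,0x6c}
#3 dst[0x18+3] := {0xaf,0x6c,0xe5}
query mem[0x07]=0x6c, mem[0x0a]=0x6f, mem[0x1a]=0xe5

MEM[0x07,0x0a,0x1a] = 6c 6f e5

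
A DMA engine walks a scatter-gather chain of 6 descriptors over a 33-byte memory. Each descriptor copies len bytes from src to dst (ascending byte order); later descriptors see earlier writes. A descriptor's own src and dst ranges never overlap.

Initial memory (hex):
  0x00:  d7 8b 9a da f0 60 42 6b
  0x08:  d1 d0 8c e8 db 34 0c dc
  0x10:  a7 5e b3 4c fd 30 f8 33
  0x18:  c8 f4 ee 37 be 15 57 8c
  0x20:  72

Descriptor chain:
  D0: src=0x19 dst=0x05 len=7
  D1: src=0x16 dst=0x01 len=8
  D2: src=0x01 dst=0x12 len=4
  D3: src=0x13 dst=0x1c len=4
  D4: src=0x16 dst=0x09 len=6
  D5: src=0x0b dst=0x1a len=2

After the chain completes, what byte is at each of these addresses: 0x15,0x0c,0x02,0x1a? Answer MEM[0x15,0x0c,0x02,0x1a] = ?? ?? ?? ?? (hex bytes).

  after D0: wrote 7B at 0x05 = f4ee37be15578c
  after D1: wrote 8B at 0x01 = f833c8f4ee37be15
  after D2: wrote 4B at 0x12 = f833c8f4
  after D3: wrote 4B at 0x1c = 33c8f4f8
  after D4: wrote 6B at 0x09 = f833c8f4ee37
  after D5: wrote 2B at 0x1a = c8f4
query mem[0x15]=0xf4, mem[0x0c]=0xf4, mem[0x02]=0x33, mem[0x1a]=0xc8

MEM[0x15,0x0c,0x02,0x1a] = f4 f4 33 c8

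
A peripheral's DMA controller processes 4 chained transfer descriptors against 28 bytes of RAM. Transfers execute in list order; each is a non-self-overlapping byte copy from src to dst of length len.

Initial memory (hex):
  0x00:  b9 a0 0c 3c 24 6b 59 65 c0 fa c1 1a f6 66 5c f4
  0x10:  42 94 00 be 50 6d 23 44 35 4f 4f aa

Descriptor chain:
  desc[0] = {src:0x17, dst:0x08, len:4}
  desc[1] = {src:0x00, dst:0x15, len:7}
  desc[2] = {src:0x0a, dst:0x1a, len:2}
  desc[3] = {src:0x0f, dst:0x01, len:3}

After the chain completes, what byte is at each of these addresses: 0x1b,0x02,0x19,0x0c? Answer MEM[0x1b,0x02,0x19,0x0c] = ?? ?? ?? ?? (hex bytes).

MEM[0x1b,0x02,0x19,0x0c] = 4f 42 24 f6

[0] 0x17->0x08 len=4 : 44 35 4f 4f
[1] 0x00->0x15 len=7 : b9 a0 0c 3c 24 6b 59
[2] 0x0a->0x1a len=2 : 4f 4f
[3] 0x0f->0x01 len=3 : f4 42 94
query mem[0x1b]=0x4f, mem[0x02]=0x42, mem[0x19]=0x24, mem[0x0c]=0xf6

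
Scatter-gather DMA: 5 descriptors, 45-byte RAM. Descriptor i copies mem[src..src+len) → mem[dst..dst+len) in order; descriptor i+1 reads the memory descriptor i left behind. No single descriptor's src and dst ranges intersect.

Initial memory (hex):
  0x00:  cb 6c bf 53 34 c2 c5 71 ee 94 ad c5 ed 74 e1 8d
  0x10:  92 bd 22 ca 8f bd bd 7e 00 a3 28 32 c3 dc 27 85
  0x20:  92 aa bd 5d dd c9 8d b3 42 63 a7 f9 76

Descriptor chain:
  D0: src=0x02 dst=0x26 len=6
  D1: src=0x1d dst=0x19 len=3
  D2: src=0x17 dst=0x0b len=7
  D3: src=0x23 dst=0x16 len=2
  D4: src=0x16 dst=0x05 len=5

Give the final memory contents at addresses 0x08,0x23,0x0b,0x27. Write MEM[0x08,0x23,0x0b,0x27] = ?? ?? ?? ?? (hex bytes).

MEM[0x08,0x23,0x0b,0x27] = dc 5d 7e 53

D0: mem[0x26..0x2b] <- [bf 53 34 c2 c5 71]
D1: mem[0x19..0x1b] <- [dc 27 85]
D2: mem[0x0b..0x11] <- [7e 00 dc 27 85 c3 dc]
D3: mem[0x16..0x17] <- [5d dd]
D4: mem[0x05..0x09] <- [5d dd 00 dc 27]
query mem[0x08]=0xdc, mem[0x23]=0x5d, mem[0x0b]=0x7e, mem[0x27]=0x53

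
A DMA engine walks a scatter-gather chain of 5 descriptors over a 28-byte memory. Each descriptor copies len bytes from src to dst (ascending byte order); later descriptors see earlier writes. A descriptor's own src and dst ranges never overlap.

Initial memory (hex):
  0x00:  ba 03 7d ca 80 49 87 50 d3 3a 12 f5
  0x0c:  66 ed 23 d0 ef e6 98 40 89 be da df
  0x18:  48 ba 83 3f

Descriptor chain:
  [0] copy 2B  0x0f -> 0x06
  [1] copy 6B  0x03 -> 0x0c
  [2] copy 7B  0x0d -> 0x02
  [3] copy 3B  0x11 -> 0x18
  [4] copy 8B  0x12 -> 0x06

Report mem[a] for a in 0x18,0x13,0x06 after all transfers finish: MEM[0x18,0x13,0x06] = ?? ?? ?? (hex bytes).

MEM[0x18,0x13,0x06] = d3 40 98

#0 dst[0x06+2] := {0xd0,0xef}
#1 dst[0x0c+6] := {0xca,0x80,0x49,0xd0,0xef,0xd3}
#2 dst[0x02+7] := {0x80,0x49,0xd0,0xef,0xd3,0x98,0x40}
#3 dst[0x18+3] := {0xd3,0x98,0x40}
#4 dst[0x06+8] := {0x98,0x40,0x89,0xbe,0xda,0xdf,0xd3,0x98}
query mem[0x18]=0xd3, mem[0x13]=0x40, mem[0x06]=0x98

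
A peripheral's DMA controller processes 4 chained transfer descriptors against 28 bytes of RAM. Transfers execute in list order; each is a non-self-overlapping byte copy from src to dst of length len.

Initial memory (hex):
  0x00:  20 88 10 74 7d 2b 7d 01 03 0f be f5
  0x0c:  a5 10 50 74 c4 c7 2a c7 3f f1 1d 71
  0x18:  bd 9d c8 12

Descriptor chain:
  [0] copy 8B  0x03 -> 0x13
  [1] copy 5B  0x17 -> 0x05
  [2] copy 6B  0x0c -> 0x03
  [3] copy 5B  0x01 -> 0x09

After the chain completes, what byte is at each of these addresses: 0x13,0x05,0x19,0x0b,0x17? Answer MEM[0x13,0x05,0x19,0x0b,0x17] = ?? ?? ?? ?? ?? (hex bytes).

MEM[0x13,0x05,0x19,0x0b,0x17] = 74 50 0f a5 01

[0] 0x03->0x13 len=8 : 74 7d 2b 7d 01 03 0f be
[1] 0x17->0x05 len=5 : 01 03 0f be 12
[2] 0x0c->0x03 len=6 : a5 10 50 74 c4 c7
[3] 0x01->0x09 len=5 : 88 10 a5 10 50
query mem[0x13]=0x74, mem[0x05]=0x50, mem[0x19]=0x0f, mem[0x0b]=0xa5, mem[0x17]=0x01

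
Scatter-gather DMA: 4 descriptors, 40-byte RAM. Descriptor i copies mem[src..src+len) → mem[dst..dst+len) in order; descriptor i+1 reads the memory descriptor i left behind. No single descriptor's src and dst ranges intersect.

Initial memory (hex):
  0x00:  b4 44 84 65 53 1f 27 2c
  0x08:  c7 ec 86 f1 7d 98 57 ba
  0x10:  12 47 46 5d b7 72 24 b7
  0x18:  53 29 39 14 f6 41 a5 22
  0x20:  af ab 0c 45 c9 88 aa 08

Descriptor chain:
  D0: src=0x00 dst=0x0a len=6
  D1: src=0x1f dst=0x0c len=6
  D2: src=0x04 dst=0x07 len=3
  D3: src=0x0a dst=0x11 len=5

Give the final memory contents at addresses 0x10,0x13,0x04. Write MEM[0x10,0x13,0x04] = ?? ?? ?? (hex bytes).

D0: mem[0x0a..0x0f] <- [b4 44 84 65 53 1f]
D1: mem[0x0c..0x11] <- [22 af ab 0c 45 c9]
D2: mem[0x07..0x09] <- [53 1f 27]
D3: mem[0x11..0x15] <- [b4 44 22 af ab]
query mem[0x10]=0x45, mem[0x13]=0x22, mem[0x04]=0x53

MEM[0x10,0x13,0x04] = 45 22 53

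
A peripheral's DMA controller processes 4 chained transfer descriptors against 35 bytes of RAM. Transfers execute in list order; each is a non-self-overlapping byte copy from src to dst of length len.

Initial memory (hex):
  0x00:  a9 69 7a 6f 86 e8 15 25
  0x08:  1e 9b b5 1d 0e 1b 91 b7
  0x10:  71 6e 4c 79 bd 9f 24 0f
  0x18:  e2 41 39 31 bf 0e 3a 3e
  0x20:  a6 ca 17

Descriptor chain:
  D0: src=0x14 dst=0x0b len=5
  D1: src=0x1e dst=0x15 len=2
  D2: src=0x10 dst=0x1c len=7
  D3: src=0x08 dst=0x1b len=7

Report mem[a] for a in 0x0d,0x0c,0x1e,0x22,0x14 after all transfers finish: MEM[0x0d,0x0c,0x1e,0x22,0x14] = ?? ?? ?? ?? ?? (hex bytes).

MEM[0x0d,0x0c,0x1e,0x22,0x14] = 24 9f bd 3e bd

#0 dst[0x0b+5] := {0xbd,0x9f,0x24,0x0f,0xe2}
#1 dst[0x15+2] := {0x3a,0x3e}
#2 dst[0x1c+7] := {0x71,0x6e,0x4c,0x79,0xbd,0x3a,0x3e}
#3 dst[0x1b+7] := {0x1e,0x9b,0xb5,0xbd,0x9f,0x24,0x0f}
query mem[0x0d]=0x24, mem[0x0c]=0x9f, mem[0x1e]=0xbd, mem[0x22]=0x3e, mem[0x14]=0xbd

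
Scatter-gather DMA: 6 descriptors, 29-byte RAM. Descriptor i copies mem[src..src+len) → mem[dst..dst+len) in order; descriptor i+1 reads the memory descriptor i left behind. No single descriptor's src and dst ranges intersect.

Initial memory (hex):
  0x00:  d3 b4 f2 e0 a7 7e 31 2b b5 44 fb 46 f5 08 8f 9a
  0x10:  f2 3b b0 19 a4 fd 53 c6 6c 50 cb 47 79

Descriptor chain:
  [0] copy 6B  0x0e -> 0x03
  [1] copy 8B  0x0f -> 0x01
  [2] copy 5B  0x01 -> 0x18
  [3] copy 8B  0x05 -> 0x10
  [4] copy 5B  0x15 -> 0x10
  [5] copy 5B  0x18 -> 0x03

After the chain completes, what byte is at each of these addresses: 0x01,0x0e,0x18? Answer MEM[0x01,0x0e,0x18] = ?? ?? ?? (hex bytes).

  after D0: wrote 6B at 0x03 = 8f9af23bb019
  after D1: wrote 8B at 0x01 = 9af23bb019a4fd53
  after D2: wrote 5B at 0x18 = 9af23bb019
  after D3: wrote 8B at 0x10 = 19a4fd5344fb46f5
  after D4: wrote 5B at 0x10 = fb46f59af2
  after D5: wrote 5B at 0x03 = 9af23bb019
query mem[0x01]=0x9a, mem[0x0e]=0x8f, mem[0x18]=0x9a

MEM[0x01,0x0e,0x18] = 9a 8f 9a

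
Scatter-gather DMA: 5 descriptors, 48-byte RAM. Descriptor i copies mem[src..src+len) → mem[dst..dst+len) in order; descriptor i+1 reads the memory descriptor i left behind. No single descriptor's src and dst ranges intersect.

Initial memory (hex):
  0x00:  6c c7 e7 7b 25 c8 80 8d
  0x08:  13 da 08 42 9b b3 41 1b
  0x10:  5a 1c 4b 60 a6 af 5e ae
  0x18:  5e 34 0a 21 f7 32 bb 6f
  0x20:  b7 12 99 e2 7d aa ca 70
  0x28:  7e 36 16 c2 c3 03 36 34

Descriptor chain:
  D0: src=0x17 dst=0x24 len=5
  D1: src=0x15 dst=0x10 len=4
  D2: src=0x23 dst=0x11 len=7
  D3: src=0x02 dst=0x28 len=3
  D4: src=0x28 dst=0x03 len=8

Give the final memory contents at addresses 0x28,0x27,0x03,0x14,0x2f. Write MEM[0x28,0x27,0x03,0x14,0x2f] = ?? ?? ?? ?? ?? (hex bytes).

MEM[0x28,0x27,0x03,0x14,0x2f] = e7 0a e7 34 34

  after D0: wrote 5B at 0x24 = ae5e340a21
  after D1: wrote 4B at 0x10 = af5eae5e
  after D2: wrote 7B at 0x11 = e2ae5e340a2136
  after D3: wrote 3B at 0x28 = e77b25
  after D4: wrote 8B at 0x03 = e77b25c2c3033634
query mem[0x28]=0xe7, mem[0x27]=0x0a, mem[0x03]=0xe7, mem[0x14]=0x34, mem[0x2f]=0x34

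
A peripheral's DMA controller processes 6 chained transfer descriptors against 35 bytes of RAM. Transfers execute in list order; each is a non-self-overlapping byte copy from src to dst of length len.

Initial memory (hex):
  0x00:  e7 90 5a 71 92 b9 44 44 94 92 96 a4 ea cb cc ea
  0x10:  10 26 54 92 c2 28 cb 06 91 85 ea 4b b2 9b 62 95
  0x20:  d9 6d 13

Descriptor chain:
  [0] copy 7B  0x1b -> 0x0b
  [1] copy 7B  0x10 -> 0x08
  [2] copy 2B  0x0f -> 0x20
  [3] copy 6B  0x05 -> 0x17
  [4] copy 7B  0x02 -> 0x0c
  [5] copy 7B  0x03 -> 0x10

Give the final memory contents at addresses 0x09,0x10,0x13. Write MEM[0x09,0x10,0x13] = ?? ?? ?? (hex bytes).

#0 dst[0x0b+7] := {0x4b,0xb2,0x9b,0x62,0x95,0xd9,0x6d}
#1 dst[0x08+7] := {0xd9,0x6d,0x54,0x92,0xc2,0x28,0xcb}
#2 dst[0x20+2] := {0x95,0xd9}
#3 dst[0x17+6] := {0xb9,0x44,0x44,0xd9,0x6d,0x54}
#4 dst[0x0c+7] := {0x5a,0x71,0x92,0xb9,0x44,0x44,0xd9}
#5 dst[0x10+7] := {0x71,0x92,0xb9,0x44,0x44,0xd9,0x6d}
query mem[0x09]=0x6d, mem[0x10]=0x71, mem[0x13]=0x44

MEM[0x09,0x10,0x13] = 6d 71 44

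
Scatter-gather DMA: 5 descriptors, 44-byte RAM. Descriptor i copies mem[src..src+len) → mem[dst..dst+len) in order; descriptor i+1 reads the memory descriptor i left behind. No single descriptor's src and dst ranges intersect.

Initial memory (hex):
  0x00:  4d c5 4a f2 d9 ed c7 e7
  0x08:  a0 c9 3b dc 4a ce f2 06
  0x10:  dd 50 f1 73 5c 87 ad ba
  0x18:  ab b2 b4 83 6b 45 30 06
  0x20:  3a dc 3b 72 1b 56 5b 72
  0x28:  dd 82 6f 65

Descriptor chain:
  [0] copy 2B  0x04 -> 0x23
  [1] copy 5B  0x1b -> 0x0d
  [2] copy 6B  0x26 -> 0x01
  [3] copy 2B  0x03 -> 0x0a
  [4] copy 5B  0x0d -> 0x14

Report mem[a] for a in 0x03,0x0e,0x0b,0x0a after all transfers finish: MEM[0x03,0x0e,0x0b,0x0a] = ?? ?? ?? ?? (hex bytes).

  after D0: wrote 2B at 0x23 = d9ed
  after D1: wrote 5B at 0x0d = 836b453006
  after D2: wrote 6B at 0x01 = 5b72dd826f65
  after D3: wrote 2B at 0x0a = dd82
  after D4: wrote 5B at 0x14 = 836b453006
query mem[0x03]=0xdd, mem[0x0e]=0x6b, mem[0x0b]=0x82, mem[0x0a]=0xdd

MEM[0x03,0x0e,0x0b,0x0a] = dd 6b 82 dd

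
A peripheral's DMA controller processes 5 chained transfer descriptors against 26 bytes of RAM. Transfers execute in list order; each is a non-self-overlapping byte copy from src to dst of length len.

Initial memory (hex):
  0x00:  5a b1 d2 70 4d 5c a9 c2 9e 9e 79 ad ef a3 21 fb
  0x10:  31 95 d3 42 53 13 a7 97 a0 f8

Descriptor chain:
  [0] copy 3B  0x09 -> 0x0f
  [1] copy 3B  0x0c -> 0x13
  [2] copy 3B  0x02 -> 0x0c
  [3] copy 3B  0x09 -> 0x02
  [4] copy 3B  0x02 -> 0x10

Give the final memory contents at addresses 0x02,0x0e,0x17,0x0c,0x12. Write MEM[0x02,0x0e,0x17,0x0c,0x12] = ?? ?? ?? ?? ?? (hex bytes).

MEM[0x02,0x0e,0x17,0x0c,0x12] = 9e 4d 97 d2 ad

  after D0: wrote 3B at 0x0f = 9e79ad
  after D1: wrote 3B at 0x13 = efa321
  after D2: wrote 3B at 0x0c = d2704d
  after D3: wrote 3B at 0x02 = 9e79ad
  after D4: wrote 3B at 0x10 = 9e79ad
query mem[0x02]=0x9e, mem[0x0e]=0x4d, mem[0x17]=0x97, mem[0x0c]=0xd2, mem[0x12]=0xad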